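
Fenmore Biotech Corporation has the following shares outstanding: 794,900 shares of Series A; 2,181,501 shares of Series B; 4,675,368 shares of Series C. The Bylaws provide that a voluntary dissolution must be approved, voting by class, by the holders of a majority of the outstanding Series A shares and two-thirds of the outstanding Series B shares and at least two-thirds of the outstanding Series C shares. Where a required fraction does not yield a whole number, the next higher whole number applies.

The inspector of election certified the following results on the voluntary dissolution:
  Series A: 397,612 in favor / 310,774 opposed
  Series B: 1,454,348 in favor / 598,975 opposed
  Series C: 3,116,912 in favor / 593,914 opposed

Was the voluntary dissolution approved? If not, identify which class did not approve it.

Series A: a majority of 794900 is 397451; 397,451 required, 397,612 in favor — approved.
Series B: 2/3 of 2181501 = 1454334; 1,454,334 required, 1,454,348 in favor — approved.
Series C: 2/3 of 4675368 = 3116912; 3,116,912 required, 3,116,912 in favor — approved.

Approved — every class gave the required vote.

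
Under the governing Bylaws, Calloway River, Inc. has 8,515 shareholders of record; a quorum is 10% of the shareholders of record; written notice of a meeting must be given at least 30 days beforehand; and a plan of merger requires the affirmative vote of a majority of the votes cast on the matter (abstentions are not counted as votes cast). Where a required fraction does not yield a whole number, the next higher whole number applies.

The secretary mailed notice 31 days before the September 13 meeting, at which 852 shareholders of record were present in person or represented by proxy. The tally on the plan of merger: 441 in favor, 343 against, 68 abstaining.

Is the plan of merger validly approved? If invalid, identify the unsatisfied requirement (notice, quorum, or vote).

Valid — all requirements satisfied.

Notice: 31 days given; 30 required. Satisfied.
Quorum: 10% of 8,515 = 851.50, rounded up to 852; 852 present. Satisfied.
Vote: requires a majority of the votes cast (852 − 68 abstaining = 784); a majority of 784 is 393, so 393 needed; 441 in favor. Satisfied.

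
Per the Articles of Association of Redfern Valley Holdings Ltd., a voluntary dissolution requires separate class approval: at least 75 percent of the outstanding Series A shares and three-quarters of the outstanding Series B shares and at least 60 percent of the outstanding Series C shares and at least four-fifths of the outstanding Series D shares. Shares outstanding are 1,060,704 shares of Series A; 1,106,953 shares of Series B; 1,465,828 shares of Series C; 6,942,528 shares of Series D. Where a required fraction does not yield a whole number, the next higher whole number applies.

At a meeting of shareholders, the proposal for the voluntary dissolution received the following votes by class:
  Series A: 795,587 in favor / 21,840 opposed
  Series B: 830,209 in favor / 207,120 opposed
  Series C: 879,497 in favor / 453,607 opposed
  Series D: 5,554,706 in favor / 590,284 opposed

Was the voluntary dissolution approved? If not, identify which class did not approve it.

Series A: 3/4 of 1060704 = 795528; 795,528 required, 795,587 in favor — approved.
Series B: 3/4 of 1106953 = 830214.75, rounded up to 830215; 830,215 required, 830,209 in favor — not approved.
Series C: 3/5 of 1465828 = 879496.80, rounded up to 879497; 879,497 required, 879,497 in favor — approved.
Series D: 4/5 of 6942528 = 5554022.40, rounded up to 5554023; 5,554,023 required, 5,554,706 in favor — approved.

Not approved — the Series B shares did not give the required vote.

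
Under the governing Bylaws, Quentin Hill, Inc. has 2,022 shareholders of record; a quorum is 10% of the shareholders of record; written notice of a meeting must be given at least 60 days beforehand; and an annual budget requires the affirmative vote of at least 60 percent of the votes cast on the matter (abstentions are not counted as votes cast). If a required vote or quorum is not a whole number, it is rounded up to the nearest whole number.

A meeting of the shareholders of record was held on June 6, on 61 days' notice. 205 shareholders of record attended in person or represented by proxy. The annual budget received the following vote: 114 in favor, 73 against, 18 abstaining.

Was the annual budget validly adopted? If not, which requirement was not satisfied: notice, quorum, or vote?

Notice: 61 days given; 60 required. Satisfied.
Quorum: 10% of 2,022 = 202.20, rounded up to 203; 205 present. Satisfied.
Vote: requires three-fifths of the votes cast (205 − 18 abstaining = 187); 3/5 of 187 = 112.20, rounded up to 113, so 113 needed; 114 in favor. Satisfied.

Valid — all requirements satisfied.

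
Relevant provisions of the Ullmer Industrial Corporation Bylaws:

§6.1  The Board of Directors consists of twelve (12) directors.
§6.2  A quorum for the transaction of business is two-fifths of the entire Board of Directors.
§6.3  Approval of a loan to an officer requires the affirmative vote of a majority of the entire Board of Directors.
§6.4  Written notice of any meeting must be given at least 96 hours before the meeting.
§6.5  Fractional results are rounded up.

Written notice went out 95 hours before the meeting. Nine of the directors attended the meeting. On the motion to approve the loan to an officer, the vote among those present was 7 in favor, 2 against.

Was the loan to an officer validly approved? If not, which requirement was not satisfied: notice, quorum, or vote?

Notice: 95 hours given; 96 required (95 < 96). Not satisfied.
Quorum: 9 present; quorum is 5. Satisfied.
Vote: the loan to an officer requires a majority of the entire Board of Directors (12). A majority of 12 is 7, so 7 affirmative votes are needed; 7 voted in favor. Satisfied.

Invalid — notice requirement not satisfied.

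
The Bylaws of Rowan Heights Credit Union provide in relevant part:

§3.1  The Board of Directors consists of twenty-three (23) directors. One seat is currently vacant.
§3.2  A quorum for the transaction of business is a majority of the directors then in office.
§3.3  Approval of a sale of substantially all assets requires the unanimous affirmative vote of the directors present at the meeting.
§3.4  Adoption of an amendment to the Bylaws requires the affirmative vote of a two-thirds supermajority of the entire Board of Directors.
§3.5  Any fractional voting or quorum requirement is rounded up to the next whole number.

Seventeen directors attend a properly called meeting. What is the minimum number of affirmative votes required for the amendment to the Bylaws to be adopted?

16

The amendment to the Bylaws requires two-thirds of the entire Board of Directors (23).
2/3 of 23 = 15.33, rounded up to 16.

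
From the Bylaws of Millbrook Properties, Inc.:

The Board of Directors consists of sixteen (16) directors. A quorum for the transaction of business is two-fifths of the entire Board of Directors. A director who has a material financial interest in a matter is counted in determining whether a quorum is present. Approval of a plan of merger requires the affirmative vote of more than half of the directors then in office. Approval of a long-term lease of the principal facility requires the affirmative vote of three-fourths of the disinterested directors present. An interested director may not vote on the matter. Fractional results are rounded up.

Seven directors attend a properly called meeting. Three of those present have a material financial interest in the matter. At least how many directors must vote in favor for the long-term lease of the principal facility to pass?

The long-term lease of the principal facility requires three-fourths of the disinterested directors present (7 − 3 = 4).
3/4 of 4 = 3.

3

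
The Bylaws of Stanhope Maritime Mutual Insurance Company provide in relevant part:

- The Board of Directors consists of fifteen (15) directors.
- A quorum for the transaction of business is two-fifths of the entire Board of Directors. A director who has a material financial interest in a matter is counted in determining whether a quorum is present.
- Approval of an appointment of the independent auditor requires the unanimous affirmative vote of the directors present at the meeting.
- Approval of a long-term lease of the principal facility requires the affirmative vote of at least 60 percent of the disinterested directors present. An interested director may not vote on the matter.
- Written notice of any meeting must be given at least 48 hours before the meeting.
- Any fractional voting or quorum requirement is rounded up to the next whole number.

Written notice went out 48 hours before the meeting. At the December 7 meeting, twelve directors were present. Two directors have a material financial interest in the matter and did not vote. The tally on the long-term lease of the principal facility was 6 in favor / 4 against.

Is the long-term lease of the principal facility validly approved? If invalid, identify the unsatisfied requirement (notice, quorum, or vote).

Notice: 48 hours given; 48 required (48 ≥ 48). Satisfied.
Quorum: 12 present (interested directors count toward quorum); quorum is 6. Satisfied.
Vote: the long-term lease of the principal facility requires three-fifths of the disinterested directors present (12 − 2 = 10). 3/5 of 10 = 6, so 6 affirmative votes are needed; 6 voted in favor. Satisfied.

Valid — all requirements satisfied.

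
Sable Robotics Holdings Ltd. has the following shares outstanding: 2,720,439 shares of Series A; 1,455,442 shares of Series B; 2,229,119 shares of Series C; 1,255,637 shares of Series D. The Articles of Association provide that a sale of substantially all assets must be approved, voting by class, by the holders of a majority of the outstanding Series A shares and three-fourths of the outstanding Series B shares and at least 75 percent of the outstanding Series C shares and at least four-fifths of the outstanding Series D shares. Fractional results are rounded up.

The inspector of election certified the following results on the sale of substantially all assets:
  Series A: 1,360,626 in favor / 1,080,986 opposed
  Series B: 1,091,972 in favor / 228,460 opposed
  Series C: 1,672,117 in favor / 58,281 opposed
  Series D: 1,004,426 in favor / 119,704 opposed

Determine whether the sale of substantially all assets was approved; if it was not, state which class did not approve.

Not approved — the Series D shares did not give the required vote.

Series A: a majority of 2720439 is 1360220; 1,360,220 required, 1,360,626 in favor — approved.
Series B: 3/4 of 1455442 = 1091581.50, rounded up to 1091582; 1,091,582 required, 1,091,972 in favor — approved.
Series C: 3/4 of 2229119 = 1671839.25, rounded up to 1671840; 1,671,840 required, 1,672,117 in favor — approved.
Series D: 4/5 of 1255637 = 1004509.60, rounded up to 1004510; 1,004,510 required, 1,004,426 in favor — not approved.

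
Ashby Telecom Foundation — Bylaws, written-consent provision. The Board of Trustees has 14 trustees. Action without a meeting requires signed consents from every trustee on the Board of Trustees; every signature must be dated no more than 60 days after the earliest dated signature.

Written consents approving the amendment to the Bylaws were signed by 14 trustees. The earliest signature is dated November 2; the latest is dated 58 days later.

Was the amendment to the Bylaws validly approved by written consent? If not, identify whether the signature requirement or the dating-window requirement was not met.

Signatures required: the unanimous vote of 14 — unanimous means all 14, so 14 needed; 14 signed. Sufficient.
Dating window: the latest signature is 58 days after the earliest; the limit is 60 days. Within the window.

Effective — both the signature and dating-window requirements are satisfied.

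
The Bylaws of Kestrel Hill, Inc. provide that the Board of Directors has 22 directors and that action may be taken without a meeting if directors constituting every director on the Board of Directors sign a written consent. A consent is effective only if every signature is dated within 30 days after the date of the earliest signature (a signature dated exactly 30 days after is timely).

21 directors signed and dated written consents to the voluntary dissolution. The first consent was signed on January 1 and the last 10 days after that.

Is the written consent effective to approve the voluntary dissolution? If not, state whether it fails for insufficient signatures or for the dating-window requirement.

Signatures required: all of 22 — unanimous means all 22, so 22 needed; 21 signed. Insufficient.
Dating window: the latest signature is 10 days after the earliest; the limit is 30 days. Within the window.

Not effective — insufficient signatures.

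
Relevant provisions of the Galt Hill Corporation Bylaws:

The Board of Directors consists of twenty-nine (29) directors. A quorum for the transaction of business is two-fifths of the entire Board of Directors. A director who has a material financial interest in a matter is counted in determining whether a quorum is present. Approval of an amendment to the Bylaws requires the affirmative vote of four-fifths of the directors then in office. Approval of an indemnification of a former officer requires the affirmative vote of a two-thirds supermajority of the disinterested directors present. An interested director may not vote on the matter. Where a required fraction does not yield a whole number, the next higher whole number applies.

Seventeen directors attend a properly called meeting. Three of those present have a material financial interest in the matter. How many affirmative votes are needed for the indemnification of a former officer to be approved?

The indemnification of a former officer requires two-thirds of the disinterested directors present (17 − 3 = 14).
2/3 of 14 = 9.33, rounded up to 10.

10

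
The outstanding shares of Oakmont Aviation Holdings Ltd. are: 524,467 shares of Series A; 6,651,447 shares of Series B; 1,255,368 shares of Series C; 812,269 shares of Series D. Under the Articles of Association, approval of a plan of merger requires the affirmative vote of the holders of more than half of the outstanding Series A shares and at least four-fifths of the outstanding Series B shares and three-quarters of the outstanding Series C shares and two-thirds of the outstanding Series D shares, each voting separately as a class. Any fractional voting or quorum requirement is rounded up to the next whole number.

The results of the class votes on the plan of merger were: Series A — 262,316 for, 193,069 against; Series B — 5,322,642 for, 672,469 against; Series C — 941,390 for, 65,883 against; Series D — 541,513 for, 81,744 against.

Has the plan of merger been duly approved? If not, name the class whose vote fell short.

Series A: a majority of 524467 is 262234; 262,234 required, 262,316 in favor — approved.
Series B: 4/5 of 6651447 = 5321157.60, rounded up to 5321158; 5,321,158 required, 5,322,642 in favor — approved.
Series C: 3/4 of 1255368 = 941526; 941,526 required, 941,390 in favor — not approved.
Series D: 2/3 of 812269 = 541512.67, rounded up to 541513; 541,513 required, 541,513 in favor — approved.

Not approved — the Series C shares did not give the required vote.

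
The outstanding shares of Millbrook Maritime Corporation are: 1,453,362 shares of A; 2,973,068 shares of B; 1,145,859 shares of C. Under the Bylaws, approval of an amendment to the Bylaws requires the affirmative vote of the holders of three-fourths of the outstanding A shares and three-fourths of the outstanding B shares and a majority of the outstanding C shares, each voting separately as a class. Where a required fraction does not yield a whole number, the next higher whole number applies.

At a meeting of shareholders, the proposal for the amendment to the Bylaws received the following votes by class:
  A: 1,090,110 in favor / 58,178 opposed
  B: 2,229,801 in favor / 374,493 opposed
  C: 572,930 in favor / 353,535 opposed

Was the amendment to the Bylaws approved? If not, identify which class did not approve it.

Approved — every class gave the required vote.

A: 3/4 of 1453362 = 1090021.50, rounded up to 1090022; 1,090,022 required, 1,090,110 in favor — approved.
B: 3/4 of 2973068 = 2229801; 2,229,801 required, 2,229,801 in favor — approved.
C: a majority of 1145859 is 572930; 572,930 required, 572,930 in favor — approved.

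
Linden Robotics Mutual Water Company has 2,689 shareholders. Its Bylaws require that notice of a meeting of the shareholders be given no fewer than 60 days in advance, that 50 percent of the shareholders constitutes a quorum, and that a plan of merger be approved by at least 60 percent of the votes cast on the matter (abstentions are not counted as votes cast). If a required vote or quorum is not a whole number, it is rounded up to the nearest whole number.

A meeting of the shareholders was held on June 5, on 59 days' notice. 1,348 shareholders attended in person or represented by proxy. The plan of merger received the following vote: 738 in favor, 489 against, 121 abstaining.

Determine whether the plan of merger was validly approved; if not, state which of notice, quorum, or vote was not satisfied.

Notice: 59 days given; 60 required. Not satisfied.
Quorum: 50% of 2,689 = 1,344.50, rounded up to 1,345; 1,348 present. Satisfied.
Vote: requires three-fifths of the votes cast (1,348 − 121 abstaining = 1,227); 3/5 of 1227 = 736.20, rounded up to 737, so 737 needed; 738 in favor. Satisfied.

Invalid — notice requirement not satisfied.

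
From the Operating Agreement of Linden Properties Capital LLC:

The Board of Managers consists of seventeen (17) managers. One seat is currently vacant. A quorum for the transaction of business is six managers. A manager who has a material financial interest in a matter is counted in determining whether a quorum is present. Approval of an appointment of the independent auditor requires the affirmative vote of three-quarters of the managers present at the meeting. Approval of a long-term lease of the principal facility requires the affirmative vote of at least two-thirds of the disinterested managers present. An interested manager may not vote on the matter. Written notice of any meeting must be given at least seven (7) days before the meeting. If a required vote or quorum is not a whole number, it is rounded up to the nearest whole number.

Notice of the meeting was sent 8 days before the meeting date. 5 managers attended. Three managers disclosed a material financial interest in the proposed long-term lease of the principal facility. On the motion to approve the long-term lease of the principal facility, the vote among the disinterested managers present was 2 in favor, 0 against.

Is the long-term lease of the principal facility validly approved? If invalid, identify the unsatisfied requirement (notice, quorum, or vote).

Notice: 8 days given; 7 required (8 ≥ 7). Satisfied.
Quorum: 5 present (interested managers count toward quorum); quorum is 6. Not satisfied.
Vote: the long-term lease of the principal facility requires two-thirds of the disinterested managers present (5 − 3 = 2). 2/3 of 2 = 1.33, rounded up to 2, so 2 affirmative votes are needed; 2 voted in favor. Satisfied. (Moot — without a quorum no business can be validly transacted.)

Invalid — quorum requirement not satisfied.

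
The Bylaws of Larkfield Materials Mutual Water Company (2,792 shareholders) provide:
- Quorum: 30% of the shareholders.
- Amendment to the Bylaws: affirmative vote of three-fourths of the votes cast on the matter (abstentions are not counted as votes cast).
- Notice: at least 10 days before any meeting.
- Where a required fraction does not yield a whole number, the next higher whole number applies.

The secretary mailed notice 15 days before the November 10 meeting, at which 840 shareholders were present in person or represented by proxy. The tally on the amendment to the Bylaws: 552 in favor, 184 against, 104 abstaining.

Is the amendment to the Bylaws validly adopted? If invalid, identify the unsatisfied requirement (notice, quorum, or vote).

Valid — all requirements satisfied.

Notice: 15 days given; 10 required. Satisfied.
Quorum: 30% of 2,792 = 837.60, rounded up to 838; 840 present. Satisfied.
Vote: requires three-fourths of the votes cast (840 − 104 abstaining = 736); 3/4 of 736 = 552, so 552 needed; 552 in favor. Satisfied.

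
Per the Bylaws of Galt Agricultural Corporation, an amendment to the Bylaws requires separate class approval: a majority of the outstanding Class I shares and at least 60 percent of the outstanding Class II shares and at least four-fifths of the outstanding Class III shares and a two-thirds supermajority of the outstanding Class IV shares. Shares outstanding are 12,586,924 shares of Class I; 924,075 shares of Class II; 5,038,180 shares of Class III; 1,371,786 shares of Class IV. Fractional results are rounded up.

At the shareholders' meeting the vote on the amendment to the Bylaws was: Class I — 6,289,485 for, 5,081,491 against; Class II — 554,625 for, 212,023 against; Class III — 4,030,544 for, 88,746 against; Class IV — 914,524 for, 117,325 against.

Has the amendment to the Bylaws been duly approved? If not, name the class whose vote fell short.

Not approved — the Class I shares did not give the required vote.

Class I: a majority of 12586924 is 6293463; 6,293,463 required, 6,289,485 in favor — not approved.
Class II: 3/5 of 924075 = 554445; 554,445 required, 554,625 in favor — approved.
Class III: 4/5 of 5038180 = 4030544; 4,030,544 required, 4,030,544 in favor — approved.
Class IV: 2/3 of 1371786 = 914524; 914,524 required, 914,524 in favor — approved.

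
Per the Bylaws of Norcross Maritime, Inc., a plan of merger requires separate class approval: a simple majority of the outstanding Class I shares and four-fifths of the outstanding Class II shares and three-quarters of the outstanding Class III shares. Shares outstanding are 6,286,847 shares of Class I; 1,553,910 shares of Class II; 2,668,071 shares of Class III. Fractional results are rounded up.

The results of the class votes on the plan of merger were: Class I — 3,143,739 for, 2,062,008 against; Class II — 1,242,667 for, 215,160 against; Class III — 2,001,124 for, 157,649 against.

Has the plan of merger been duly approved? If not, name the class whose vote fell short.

Not approved — the Class II shares did not give the required vote.

Class I: a majority of 6286847 is 3143424; 3,143,424 required, 3,143,739 in favor — approved.
Class II: 4/5 of 1553910 = 1243128; 1,243,128 required, 1,242,667 in favor — not approved.
Class III: 3/4 of 2668071 = 2001053.25, rounded up to 2001054; 2,001,054 required, 2,001,124 in favor — approved.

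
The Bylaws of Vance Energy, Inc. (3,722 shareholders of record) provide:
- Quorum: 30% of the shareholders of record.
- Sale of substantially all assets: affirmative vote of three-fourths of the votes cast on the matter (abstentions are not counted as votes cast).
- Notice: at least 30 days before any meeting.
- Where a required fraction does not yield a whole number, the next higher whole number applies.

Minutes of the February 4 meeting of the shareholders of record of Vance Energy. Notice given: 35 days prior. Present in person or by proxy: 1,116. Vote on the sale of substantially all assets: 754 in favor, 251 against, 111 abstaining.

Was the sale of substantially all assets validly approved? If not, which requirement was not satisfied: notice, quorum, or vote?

Invalid — quorum requirement not satisfied.

Notice: 35 days given; 30 required. Satisfied.
Quorum: 30% of 3,722 = 1,116.60, rounded up to 1,117; 1,116 present. Not satisfied.
Vote: requires three-fourths of the votes cast (1,116 − 111 abstaining = 1,005); 3/4 of 1005 = 753.75, rounded up to 754, so 754 needed; 754 in favor. Satisfied.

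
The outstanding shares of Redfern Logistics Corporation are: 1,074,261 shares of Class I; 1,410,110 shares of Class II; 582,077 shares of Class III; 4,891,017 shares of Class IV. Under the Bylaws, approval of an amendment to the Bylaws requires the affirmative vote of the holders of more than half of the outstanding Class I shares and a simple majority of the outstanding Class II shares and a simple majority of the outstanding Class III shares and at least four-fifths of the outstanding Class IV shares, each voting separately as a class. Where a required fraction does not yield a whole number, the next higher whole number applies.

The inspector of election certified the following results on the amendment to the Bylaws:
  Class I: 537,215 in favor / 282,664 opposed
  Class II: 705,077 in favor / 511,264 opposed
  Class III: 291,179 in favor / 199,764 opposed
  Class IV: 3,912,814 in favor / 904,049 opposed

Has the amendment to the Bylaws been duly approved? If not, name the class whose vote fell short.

Class I: a majority of 1074261 is 537131; 537,131 required, 537,215 in favor — approved.
Class II: a majority of 1410110 is 705056; 705,056 required, 705,077 in favor — approved.
Class III: a majority of 582077 is 291039; 291,039 required, 291,179 in favor — approved.
Class IV: 4/5 of 4891017 = 3912813.60, rounded up to 3912814; 3,912,814 required, 3,912,814 in favor — approved.

Approved — every class gave the required vote.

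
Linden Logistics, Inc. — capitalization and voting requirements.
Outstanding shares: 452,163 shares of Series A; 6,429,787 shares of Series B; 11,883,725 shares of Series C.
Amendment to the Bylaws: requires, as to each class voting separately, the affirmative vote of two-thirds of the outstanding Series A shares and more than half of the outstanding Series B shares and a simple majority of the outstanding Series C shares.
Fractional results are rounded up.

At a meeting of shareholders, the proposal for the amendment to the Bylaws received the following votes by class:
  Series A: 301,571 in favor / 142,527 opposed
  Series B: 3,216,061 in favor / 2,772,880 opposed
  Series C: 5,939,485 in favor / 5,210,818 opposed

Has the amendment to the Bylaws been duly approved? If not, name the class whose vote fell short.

Not approved — the Series C shares did not give the required vote.

Series A: 2/3 of 452163 = 301442; 301,442 required, 301,571 in favor — approved.
Series B: a majority of 6429787 is 3214894; 3,214,894 required, 3,216,061 in favor — approved.
Series C: a majority of 11883725 is 5941863; 5,941,863 required, 5,939,485 in favor — not approved.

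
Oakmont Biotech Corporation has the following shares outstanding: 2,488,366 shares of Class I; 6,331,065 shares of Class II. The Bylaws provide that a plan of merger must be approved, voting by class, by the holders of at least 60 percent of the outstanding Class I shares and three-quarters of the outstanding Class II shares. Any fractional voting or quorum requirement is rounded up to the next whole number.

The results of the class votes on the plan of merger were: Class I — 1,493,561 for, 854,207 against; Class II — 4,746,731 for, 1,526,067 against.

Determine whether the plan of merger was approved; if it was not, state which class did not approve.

Not approved — the Class II shares did not give the required vote.

Class I: 3/5 of 2488366 = 1493019.60, rounded up to 1493020; 1,493,020 required, 1,493,561 in favor — approved.
Class II: 3/4 of 6331065 = 4748298.75, rounded up to 4748299; 4,748,299 required, 4,746,731 in favor — not approved.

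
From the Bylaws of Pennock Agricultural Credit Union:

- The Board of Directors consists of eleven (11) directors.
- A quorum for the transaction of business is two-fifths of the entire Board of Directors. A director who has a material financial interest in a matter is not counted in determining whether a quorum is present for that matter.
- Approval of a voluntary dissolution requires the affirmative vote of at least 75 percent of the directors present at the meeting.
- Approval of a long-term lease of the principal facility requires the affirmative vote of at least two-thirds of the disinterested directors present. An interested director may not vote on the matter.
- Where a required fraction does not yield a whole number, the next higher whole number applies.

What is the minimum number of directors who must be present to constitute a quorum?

5

2/5 of 11 = 4.40, rounded up to 5.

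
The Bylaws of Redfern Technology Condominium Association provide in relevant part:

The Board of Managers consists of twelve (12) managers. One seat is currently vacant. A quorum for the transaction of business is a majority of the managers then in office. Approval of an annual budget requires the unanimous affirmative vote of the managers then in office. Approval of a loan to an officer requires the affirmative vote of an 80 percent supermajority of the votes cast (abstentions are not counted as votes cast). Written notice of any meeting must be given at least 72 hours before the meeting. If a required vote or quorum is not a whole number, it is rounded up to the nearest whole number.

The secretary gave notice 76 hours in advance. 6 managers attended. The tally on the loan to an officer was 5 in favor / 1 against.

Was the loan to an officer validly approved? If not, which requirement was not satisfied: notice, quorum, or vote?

Notice: 76 hours given; 72 required (76 ≥ 72). Satisfied.
Quorum: 6 present; quorum is 6. Satisfied.
Vote: the loan to an officer requires four-fifths of the votes cast (6). 4/5 of 6 = 4.80, rounded up to 5, so 5 affirmative votes are needed; 5 voted in favor. Satisfied.

Valid — all requirements satisfied.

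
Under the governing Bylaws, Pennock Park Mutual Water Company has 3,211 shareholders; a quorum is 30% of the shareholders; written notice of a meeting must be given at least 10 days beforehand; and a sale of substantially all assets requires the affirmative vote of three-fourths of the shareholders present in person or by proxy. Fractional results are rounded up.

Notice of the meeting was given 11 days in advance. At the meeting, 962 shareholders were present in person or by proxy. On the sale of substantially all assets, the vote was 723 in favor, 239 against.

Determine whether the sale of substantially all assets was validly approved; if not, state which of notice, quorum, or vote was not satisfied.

Notice: 11 days given; 10 required. Satisfied.
Quorum: 30% of 3,211 = 963.30, rounded up to 964; 962 present. Not satisfied.
Vote: requires three-fourths of those present (962); 3/4 of 962 = 721.50, rounded up to 722, so 722 needed; 723 in favor. Satisfied.

Invalid — quorum requirement not satisfied.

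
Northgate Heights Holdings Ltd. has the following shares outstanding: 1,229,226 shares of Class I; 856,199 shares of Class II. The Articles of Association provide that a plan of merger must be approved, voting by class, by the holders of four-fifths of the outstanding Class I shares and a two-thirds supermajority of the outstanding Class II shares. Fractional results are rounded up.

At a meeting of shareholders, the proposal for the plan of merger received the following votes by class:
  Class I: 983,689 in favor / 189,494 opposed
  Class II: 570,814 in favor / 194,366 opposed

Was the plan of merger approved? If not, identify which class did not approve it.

Class I: 4/5 of 1229226 = 983380.80, rounded up to 983381; 983,381 required, 983,689 in favor — approved.
Class II: 2/3 of 856199 = 570799.33, rounded up to 570800; 570,800 required, 570,814 in favor — approved.

Approved — every class gave the required vote.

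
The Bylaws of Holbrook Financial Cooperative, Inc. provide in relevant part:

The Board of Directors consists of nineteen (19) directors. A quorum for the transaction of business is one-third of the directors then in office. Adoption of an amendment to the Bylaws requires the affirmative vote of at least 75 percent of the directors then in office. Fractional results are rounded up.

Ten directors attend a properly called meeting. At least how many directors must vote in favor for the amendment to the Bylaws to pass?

15

The amendment to the Bylaws requires three-fourths of the directors then in office (19).
3/4 of 19 = 14.25, rounded up to 15.
(Only 10 can vote, so the amendment to the Bylaws cannot pass at this meeting, but the required vote is still 15.)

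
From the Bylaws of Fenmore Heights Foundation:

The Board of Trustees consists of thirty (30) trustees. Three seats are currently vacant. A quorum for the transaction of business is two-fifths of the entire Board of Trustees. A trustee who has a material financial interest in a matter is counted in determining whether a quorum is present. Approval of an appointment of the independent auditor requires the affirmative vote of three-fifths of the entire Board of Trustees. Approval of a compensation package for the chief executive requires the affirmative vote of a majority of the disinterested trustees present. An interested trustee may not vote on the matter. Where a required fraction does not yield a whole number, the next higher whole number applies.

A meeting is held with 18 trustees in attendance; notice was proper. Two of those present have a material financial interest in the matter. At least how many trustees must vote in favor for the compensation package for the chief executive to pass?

9

The compensation package for the chief executive requires a majority of the disinterested trustees present (18 − 2 = 16).
A majority of 16 is 9.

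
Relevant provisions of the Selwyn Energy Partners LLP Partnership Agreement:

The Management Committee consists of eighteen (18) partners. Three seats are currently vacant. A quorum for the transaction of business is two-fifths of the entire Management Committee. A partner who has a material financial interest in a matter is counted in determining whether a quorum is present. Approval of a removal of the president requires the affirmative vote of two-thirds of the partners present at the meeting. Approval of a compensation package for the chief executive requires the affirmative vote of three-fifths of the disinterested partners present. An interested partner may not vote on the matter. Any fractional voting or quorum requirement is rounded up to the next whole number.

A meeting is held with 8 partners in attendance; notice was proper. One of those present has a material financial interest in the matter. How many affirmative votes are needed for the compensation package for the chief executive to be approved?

5

The compensation package for the chief executive requires three-fifths of the disinterested partners present (8 − 1 = 7).
3/5 of 7 = 4.20, rounded up to 5.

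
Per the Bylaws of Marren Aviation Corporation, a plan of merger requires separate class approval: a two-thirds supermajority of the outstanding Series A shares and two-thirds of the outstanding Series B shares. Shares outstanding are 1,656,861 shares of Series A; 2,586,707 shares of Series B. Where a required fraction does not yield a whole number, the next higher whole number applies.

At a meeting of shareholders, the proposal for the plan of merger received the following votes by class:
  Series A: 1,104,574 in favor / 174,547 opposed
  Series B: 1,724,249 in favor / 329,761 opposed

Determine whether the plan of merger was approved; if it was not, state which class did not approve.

Not approved — the Series B shares did not give the required vote.

Series A: 2/3 of 1656861 = 1104574; 1,104,574 required, 1,104,574 in favor — approved.
Series B: 2/3 of 2586707 = 1724471.33, rounded up to 1724472; 1,724,472 required, 1,724,249 in favor — not approved.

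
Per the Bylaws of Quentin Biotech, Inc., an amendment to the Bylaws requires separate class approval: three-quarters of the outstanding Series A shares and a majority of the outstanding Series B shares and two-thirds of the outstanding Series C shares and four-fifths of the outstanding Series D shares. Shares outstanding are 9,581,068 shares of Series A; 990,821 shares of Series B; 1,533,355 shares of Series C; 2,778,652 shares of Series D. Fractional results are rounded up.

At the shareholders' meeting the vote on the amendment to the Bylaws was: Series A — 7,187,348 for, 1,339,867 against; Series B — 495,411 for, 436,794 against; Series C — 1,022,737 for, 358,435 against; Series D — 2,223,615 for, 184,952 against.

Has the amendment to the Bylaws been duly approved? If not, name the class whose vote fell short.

Series A: 3/4 of 9581068 = 7185801; 7,185,801 required, 7,187,348 in favor — approved.
Series B: a majority of 990821 is 495411; 495,411 required, 495,411 in favor — approved.
Series C: 2/3 of 1533355 = 1022236.67, rounded up to 1022237; 1,022,237 required, 1,022,737 in favor — approved.
Series D: 4/5 of 2778652 = 2222921.60, rounded up to 2222922; 2,222,922 required, 2,223,615 in favor — approved.

Approved — every class gave the required vote.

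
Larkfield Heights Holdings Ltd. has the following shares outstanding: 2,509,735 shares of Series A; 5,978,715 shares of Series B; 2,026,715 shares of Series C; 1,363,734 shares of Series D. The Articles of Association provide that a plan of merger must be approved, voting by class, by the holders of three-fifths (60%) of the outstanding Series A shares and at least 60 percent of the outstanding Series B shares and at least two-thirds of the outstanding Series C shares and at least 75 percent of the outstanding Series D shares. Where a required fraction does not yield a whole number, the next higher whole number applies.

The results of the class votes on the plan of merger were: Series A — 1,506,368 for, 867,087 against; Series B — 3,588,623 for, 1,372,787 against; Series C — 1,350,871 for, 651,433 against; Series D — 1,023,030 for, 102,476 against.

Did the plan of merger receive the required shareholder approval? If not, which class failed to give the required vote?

Not approved — the Series C shares did not give the required vote.

Series A: 3/5 of 2509735 = 1505841; 1,505,841 required, 1,506,368 in favor — approved.
Series B: 3/5 of 5978715 = 3587229; 3,587,229 required, 3,588,623 in favor — approved.
Series C: 2/3 of 2026715 = 1351143.33, rounded up to 1351144; 1,351,144 required, 1,350,871 in favor — not approved.
Series D: 3/4 of 1363734 = 1022800.50, rounded up to 1022801; 1,022,801 required, 1,023,030 in favor — approved.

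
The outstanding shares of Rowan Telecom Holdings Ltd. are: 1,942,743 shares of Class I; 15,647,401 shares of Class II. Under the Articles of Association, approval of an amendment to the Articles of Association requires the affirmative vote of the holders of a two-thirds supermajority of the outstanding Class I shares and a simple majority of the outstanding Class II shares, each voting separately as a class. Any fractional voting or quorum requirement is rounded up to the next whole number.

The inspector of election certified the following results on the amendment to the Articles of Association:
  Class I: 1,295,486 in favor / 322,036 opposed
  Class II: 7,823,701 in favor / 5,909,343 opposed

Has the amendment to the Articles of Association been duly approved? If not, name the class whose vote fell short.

Approved — every class gave the required vote.

Class I: 2/3 of 1942743 = 1295162; 1,295,162 required, 1,295,486 in favor — approved.
Class II: a majority of 15647401 is 7823701; 7,823,701 required, 7,823,701 in favor — approved.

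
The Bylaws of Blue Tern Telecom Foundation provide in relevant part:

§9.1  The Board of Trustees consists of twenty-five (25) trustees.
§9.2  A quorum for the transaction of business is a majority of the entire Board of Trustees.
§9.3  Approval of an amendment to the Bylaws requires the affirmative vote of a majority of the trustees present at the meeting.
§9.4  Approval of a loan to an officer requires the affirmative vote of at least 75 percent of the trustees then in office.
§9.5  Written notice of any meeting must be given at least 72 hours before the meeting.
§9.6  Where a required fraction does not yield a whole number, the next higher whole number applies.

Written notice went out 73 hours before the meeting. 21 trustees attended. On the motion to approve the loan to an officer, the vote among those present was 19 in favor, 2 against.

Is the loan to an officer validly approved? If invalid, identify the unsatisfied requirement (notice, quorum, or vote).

Valid — all requirements satisfied.

Notice: 73 hours given; 72 required (73 ≥ 72). Satisfied.
Quorum: 21 present; quorum is 13. Satisfied.
Vote: the loan to an officer requires three-fourths of the trustees then in office (25). 3/4 of 25 = 18.75, rounded up to 19, so 19 affirmative votes are needed; 19 voted in favor. Satisfied.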